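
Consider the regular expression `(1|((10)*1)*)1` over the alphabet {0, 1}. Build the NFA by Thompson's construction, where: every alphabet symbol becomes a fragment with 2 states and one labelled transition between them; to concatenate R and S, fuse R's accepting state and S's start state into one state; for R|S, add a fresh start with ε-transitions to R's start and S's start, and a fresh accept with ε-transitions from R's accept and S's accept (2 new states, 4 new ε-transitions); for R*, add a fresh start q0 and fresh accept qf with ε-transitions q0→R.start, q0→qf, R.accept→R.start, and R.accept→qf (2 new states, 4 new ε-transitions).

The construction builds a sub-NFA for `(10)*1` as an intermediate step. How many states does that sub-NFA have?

6

Fragment for `(10)*1`:
Each of the 3 symbol leaves contributes a 2-state fragment.
  10 = 3 states
  (10)* = 5 states
  (10)*1 = 6 states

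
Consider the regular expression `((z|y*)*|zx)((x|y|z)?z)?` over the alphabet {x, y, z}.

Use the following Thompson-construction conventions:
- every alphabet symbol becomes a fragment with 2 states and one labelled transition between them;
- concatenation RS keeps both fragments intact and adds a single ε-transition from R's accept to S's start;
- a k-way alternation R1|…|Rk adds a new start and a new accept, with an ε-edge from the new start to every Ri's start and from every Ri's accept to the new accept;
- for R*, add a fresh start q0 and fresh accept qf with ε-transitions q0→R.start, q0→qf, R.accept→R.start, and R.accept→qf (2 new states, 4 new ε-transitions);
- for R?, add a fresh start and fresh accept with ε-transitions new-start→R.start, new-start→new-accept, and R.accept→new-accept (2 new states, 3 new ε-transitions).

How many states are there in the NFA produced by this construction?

30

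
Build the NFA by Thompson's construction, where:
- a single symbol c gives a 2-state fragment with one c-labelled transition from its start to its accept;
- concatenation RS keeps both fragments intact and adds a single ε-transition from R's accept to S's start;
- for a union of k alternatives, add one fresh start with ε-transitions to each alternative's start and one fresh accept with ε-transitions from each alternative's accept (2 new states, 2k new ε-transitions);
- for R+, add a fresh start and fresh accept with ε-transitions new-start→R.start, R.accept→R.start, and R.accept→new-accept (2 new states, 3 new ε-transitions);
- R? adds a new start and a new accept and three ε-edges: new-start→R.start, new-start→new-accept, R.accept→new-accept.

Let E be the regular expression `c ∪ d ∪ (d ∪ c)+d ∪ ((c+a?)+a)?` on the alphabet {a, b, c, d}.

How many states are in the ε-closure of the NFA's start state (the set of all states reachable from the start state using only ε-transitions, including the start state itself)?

13

Work bottom-up. For each fragment F, track |ε-closure(F.start)| and whether F's accept lies in that closure (i.e. whether F accepts ε). A single-symbol fragment has closure size 1 and does not accept ε.
  d ∪ c → new start ε-reaches every alternative's start; none of them accept ε, so the new accept is not reached: |closure| = 1 + 1 + 1 = 3
  (d ∪ c)+ → new start ε-reaches only the body's start; the new accept needs a symbol first: |closure| = 1 + 3 = 4
  (d ∪ c)+d → |closure| equals the left operand's closure size = 4 (its accept is not ε-reachable, so the closure stops there)
  c+ → new start ε-reaches only the body's start; the new accept needs a symbol first: |closure| = 1 + 1 = 2
  a? → |closure| = 1 (new start) + 1 (body) + 1 (new accept, via ε) = 3
  c+a? → same as the first factor's closure: |closure| = 2
  (c+a?)+ → |closure| = 1 + 2 = 3 (the body doesn't accept ε, so the new accept is not reached)
  (c+a?)+a → |closure| equals the left operand's closure size = 3 (its accept is not ε-reachable, so the closure stops there)
  ((c+a?)+a)? → |closure| = 1 (new start) + 3 (body) + 1 (new accept, via ε) = 5
  c ∪ d ∪ (d ∪ c)+d ∪ ((c+a?)+a)? → |closure| = 1 (new start) + (1 + 1 + 4 + 5) + 1 (new accept, since some branch ε-reaches its own accept) = 13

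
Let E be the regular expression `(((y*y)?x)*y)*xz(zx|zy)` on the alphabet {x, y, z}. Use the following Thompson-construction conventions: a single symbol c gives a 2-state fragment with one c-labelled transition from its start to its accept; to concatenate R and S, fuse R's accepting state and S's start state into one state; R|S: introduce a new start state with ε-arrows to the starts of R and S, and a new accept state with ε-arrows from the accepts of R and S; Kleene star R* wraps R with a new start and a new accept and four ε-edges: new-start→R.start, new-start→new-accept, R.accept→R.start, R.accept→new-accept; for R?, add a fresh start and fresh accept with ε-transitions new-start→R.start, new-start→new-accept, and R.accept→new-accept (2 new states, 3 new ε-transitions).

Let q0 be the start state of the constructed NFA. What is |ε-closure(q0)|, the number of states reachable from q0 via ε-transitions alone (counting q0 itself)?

9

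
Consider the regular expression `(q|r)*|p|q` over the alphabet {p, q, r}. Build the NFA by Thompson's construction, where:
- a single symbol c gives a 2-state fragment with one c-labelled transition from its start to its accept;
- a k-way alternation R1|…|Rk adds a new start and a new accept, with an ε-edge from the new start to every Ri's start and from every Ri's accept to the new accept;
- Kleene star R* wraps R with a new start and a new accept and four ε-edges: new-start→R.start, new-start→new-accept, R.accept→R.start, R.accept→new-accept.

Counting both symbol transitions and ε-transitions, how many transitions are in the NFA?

18

By structural recursion:
Each of the 4 symbol leaves contributes 1 transition (1 symbol, 0 ε).
  q|r = 6 transitions (2 symbol, 4 ε)
  (q|r)* = 10 transitions (2 symbol, 8 ε)
  (q|r)*|p|q = 18 transitions (4 symbol, 14 ε)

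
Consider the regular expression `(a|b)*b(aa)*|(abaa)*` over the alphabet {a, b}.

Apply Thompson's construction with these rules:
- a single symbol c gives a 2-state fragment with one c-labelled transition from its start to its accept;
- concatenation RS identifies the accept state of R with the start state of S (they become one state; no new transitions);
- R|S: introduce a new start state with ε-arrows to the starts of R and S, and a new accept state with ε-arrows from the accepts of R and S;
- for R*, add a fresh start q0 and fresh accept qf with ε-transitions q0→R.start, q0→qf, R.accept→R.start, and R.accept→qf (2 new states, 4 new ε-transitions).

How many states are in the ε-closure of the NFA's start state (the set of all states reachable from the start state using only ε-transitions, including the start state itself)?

10

Compute the ε-closure size of each fragment's start state recursively; a symbol fragment's start has no outgoing ε-edge, so its closure is just itself (size 1).
  a|b → new start ε-reaches every alternative's start; none of them accept ε, so the new accept is not reached: C = 1 + 1 + 1 = 3
  (a|b)* → new start has ε-edges to the inner start and to the new accept, so C = 2 + 3 = 5
  aa → same as the first factor's closure: C = 1
  (aa)* → the star's fresh start ε-reaches both the body's start and the fresh accept: C = 2 + 1 = 3
  (a|b)*b(aa)* → the left operand accepts ε, so the closure extends into the next operand (the shared merged state is already counted); C = 5 + (1−1) = 5
  abaa → C equals the left operand's closure size = 1 (its accept is not ε-reachable, so the closure stops there)
  (abaa)* → C = 1 (new start) + 1 (body) + 1 (new accept) = 3
  (a|b)*b(aa)*|(abaa)* → new start ε-reaches every alternative's start; at least one alternative accepts ε, so the union's new accept is reached too: C = 1 + 5 + 3 + 1 = 10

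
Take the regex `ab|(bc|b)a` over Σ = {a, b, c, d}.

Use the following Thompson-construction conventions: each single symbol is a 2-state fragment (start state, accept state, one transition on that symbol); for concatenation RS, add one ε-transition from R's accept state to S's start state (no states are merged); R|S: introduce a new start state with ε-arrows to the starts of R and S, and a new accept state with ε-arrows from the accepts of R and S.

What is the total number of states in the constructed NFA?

16

Recursing over subexpressions:
Each of the 6 symbol leaves contributes a 2-state fragment.
  ab = 4 states
  bc = 4 states
  bc|b = 8 states
  (bc|b)a = 10 states
  ab|(bc|b)a = 16 states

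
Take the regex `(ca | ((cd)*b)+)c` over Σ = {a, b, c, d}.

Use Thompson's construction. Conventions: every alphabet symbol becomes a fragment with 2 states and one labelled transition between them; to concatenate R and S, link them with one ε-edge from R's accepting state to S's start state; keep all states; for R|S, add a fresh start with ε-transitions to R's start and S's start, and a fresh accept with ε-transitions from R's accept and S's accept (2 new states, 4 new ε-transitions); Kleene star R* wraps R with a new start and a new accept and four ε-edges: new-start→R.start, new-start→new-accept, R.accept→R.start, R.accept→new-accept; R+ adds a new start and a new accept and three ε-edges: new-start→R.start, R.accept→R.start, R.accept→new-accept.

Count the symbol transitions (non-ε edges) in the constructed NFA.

Building bottom-up:
Each of the 6 symbol leaves contributes exactly 1 symbol transition.
  ca = 2 symbol transitions
  cd = 2 symbol transitions
  (cd)* = 2 symbol transitions
  (cd)*b = 3 symbol transitions
  ((cd)*b)+ = 3 symbol transitions
  ca | ((cd)*b)+ = 5 symbol transitions
  (ca | ((cd)*b)+)c = 6 symbol transitions

6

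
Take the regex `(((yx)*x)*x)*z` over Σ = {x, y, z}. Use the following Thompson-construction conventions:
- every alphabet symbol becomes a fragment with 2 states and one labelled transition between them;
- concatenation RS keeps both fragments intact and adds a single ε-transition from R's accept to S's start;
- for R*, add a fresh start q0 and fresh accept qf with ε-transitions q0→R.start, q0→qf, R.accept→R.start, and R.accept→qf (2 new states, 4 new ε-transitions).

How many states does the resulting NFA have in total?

Per subexpression:
Each of the 5 symbol leaves contributes a 2-state fragment.
  yx : 4 states
  (yx)* : 6 states
  (yx)*x : 8 states
  ((yx)*x)* : 10 states
  ((yx)*x)*x : 12 states
  (((yx)*x)*x)* : 14 states
  (((yx)*x)*x)*z : 16 states

16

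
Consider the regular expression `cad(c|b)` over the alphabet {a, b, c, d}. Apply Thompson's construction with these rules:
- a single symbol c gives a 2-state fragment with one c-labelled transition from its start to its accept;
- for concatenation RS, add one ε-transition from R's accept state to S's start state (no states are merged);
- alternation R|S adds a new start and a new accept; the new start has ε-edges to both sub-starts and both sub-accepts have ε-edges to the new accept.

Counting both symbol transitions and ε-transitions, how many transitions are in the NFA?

12

Bottom-up over the parse tree:
Each of the 5 symbol leaves contributes 1 transition (1 symbol, 0 ε).
  c|b = 6 transitions (2 symbol, 4 ε)
  cad(c|b) = 12 transitions (5 symbol, 7 ε)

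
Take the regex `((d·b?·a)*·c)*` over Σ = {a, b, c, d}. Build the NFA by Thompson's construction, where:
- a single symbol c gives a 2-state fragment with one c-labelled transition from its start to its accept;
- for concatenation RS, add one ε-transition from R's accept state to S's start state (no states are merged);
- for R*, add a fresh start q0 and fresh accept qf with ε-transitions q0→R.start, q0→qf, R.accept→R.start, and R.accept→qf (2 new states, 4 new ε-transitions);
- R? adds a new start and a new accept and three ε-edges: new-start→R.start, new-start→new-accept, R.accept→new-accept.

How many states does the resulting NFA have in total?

Per subexpression:
Each of the 4 symbol leaves contributes a 2-state fragment.
  b? = 4 states
  d·b?·a = 8 states
  (d·b?·a)* = 10 states
  (d·b?·a)*·c = 12 states
  ((d·b?·a)*·c)* = 14 states

14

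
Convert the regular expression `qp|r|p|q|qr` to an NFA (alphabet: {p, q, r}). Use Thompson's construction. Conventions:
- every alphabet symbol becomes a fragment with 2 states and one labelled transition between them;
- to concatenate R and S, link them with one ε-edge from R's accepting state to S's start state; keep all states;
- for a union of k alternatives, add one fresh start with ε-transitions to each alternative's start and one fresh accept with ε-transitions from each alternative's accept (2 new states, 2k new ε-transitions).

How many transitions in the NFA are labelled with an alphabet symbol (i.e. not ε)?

7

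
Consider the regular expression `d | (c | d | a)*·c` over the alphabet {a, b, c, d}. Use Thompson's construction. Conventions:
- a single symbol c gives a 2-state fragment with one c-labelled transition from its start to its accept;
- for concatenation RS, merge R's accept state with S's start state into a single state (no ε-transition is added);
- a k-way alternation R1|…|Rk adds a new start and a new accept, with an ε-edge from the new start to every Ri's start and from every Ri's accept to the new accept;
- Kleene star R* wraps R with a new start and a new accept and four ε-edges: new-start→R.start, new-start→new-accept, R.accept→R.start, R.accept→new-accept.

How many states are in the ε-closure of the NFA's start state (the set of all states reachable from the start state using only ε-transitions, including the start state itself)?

8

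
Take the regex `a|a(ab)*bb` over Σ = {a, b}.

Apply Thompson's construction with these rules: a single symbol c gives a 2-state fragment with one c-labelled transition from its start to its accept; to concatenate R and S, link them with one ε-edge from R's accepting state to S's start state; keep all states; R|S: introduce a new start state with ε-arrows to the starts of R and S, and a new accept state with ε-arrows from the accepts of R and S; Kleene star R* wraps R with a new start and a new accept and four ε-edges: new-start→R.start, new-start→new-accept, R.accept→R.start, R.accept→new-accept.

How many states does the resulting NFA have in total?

Bottom-up over the parse tree:
Each of the 6 symbol leaves contributes a 2-state fragment.
  ab — 4 states
  (ab)* — 6 states
  a(ab)*bb — 12 states
  a|a(ab)*bb — 16 states

16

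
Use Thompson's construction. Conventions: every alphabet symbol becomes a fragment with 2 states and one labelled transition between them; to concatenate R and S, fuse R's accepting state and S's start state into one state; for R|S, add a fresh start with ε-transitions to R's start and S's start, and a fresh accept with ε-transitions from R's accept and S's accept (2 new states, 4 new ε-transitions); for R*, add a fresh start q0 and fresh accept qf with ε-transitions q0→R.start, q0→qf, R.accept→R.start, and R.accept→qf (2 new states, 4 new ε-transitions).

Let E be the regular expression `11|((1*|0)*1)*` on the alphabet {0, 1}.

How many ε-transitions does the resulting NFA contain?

20

Bottom-up over the parse tree:
Each of the 5 symbol leaves contributes 0 ε-transitions.
  11 : 0 ε-transitions
  1* : 4 ε-transitions
  1*|0 : 8 ε-transitions
  (1*|0)* : 12 ε-transitions
  (1*|0)*1 : 12 ε-transitions
  ((1*|0)*1)* : 16 ε-transitions
  11|((1*|0)*1)* : 20 ε-transitions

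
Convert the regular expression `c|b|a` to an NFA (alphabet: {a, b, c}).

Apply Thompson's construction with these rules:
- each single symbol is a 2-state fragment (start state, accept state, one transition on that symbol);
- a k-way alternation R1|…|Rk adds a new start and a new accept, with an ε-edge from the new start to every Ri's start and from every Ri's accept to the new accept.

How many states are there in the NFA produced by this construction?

8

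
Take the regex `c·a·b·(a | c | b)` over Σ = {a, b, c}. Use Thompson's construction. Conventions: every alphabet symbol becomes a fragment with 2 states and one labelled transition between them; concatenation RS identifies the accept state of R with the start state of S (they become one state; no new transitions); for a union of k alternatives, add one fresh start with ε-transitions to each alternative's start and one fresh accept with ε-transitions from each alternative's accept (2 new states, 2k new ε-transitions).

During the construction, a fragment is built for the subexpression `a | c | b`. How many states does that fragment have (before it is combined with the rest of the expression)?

Fragment for `a | c | b`:
Each of the 3 symbol leaves contributes a 2-state fragment.
  a | c | b = 8 states

8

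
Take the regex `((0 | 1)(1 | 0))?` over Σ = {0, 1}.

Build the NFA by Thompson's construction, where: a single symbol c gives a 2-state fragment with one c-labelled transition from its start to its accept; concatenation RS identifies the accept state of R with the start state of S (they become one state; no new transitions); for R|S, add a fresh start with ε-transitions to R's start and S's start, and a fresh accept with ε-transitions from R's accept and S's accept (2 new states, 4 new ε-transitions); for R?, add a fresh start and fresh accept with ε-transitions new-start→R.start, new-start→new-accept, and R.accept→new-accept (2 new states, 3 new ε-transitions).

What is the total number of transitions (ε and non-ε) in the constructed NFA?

15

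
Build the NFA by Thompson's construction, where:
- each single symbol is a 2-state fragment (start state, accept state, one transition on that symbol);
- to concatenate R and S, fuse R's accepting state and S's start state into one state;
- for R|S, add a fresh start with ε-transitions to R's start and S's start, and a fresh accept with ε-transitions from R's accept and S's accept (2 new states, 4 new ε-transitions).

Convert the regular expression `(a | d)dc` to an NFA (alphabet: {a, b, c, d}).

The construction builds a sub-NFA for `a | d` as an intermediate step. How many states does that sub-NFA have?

6

Fragment for `a | d`:
Each of the 2 symbol leaves contributes a 2-state fragment.
  a | d : 6 states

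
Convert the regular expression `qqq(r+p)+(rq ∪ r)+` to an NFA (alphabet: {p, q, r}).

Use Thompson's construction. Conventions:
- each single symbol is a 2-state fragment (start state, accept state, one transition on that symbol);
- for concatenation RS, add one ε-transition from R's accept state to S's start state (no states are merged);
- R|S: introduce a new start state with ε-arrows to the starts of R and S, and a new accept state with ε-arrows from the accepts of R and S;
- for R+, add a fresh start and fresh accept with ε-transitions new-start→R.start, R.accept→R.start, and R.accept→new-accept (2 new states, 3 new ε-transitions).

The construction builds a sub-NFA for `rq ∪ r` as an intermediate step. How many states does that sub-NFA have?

8

Fragment for `rq ∪ r`:
Each of the 3 symbol leaves contributes a 2-state fragment.
  rq — 4 states
  rq ∪ r — 8 states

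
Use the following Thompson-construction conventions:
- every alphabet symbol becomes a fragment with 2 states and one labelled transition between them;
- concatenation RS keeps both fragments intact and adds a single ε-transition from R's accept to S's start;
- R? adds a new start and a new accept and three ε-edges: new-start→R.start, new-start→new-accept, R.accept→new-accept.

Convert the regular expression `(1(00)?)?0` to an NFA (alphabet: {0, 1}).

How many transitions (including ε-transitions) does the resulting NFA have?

Bottom-up over the parse tree:
Each of the 4 symbol leaves contributes 1 transition (1 symbol, 0 ε).
  00 : 3 transitions (2 symbol, 1 ε)
  (00)? : 6 transitions (2 symbol, 4 ε)
  1(00)? : 8 transitions (3 symbol, 5 ε)
  (1(00)?)? : 11 transitions (3 symbol, 8 ε)
  (1(00)?)?0 : 13 transitions (4 symbol, 9 ε)

13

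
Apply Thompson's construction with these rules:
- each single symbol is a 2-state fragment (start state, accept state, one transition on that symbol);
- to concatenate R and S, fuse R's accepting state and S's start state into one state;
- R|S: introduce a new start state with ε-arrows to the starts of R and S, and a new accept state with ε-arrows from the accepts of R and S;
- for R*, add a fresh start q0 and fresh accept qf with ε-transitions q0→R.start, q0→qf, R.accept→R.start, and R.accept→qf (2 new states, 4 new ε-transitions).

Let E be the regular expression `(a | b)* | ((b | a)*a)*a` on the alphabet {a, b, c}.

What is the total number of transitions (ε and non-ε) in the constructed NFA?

30

By structural recursion:
Each of the 6 symbol leaves contributes 1 transition (1 symbol, 0 ε).
  a | b → 6 transitions (2 symbol, 4 ε)
  (a | b)* → 10 transitions (2 symbol, 8 ε)
  b | a → 6 transitions (2 symbol, 4 ε)
  (b | a)* → 10 transitions (2 symbol, 8 ε)
  (b | a)*a → 11 transitions (3 symbol, 8 ε)
  ((b | a)*a)* → 15 transitions (3 symbol, 12 ε)
  ((b | a)*a)*a → 16 transitions (4 symbol, 12 ε)
  (a | b)* | ((b | a)*a)*a → 30 transitions (6 symbol, 24 ε)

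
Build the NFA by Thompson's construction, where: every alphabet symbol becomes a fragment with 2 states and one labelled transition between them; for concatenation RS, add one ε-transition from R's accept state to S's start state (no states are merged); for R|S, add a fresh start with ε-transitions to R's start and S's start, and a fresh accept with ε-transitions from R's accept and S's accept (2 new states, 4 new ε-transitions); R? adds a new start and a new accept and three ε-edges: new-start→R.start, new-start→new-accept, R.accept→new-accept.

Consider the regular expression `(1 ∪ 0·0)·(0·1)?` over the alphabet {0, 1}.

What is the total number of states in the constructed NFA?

14

Building bottom-up:
Each of the 5 symbol leaves contributes a 2-state fragment.
  0·0 → 4 states
  1 ∪ 0·0 → 8 states
  0·1 → 4 states
  (0·1)? → 6 states
  (1 ∪ 0·0)·(0·1)? → 14 states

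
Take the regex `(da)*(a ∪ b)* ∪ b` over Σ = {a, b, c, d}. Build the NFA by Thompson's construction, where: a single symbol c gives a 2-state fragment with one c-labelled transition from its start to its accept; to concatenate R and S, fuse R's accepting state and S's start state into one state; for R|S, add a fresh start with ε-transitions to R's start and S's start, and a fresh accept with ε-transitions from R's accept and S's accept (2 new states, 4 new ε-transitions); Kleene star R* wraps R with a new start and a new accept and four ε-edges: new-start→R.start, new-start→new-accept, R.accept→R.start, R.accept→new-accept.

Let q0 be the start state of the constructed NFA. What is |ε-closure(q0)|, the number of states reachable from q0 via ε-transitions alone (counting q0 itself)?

10

Compute the ε-closure size of each fragment's start state recursively; a symbol fragment's start has no outgoing ε-edge, so its closure is just itself (size 1).
  da — same as the first factor's closure: C = 1
  (da)* — new start has ε-edges to the inner start and to the new accept, so C = 2 + 1 = 3
  a ∪ b — C = 1 + 1 + 1 = 3 (the new accept is not ε-reachable since no branch accepts ε)
  (a ∪ b)* — the star's fresh start ε-reaches both the body's start and the fresh accept: C = 2 + 3 = 5
  (da)*(a ∪ b)* — C = 3 + (5−1) = 7 (closure spills across the concat boundary because the left factor accepts ε)
  (da)*(a ∪ b)* ∪ b — C = 1 (new start) + (7 + 1) + 1 (new accept, since some branch ε-reaches its own accept) = 10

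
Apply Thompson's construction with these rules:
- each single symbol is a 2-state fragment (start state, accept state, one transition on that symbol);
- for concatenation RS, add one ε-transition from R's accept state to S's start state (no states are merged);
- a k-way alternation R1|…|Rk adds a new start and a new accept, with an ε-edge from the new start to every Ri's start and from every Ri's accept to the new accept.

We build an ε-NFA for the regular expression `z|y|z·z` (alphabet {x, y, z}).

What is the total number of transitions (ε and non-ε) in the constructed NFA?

11

Bottom-up over the parse tree:
Each of the 4 symbol leaves contributes 1 transition (1 symbol, 0 ε).
  z·z = 3 transitions (2 symbol, 1 ε)
  z|y|z·z = 11 transitions (4 symbol, 7 ε)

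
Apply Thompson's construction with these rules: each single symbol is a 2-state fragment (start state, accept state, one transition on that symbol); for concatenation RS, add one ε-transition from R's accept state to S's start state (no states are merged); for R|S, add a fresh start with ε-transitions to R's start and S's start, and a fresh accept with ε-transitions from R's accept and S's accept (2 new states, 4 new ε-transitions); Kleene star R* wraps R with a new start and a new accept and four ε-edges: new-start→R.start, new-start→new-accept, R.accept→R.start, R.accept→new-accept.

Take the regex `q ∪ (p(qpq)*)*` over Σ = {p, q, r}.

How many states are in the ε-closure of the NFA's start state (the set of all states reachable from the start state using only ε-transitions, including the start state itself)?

6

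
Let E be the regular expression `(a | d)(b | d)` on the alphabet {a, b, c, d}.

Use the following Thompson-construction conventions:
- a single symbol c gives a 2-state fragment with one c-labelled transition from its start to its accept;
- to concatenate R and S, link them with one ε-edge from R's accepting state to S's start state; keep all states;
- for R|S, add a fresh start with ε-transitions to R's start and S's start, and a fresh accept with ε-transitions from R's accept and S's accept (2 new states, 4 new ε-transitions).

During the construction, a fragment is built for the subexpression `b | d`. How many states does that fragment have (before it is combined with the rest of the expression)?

6

Fragment for `b | d`:
Each of the 2 symbol leaves contributes a 2-state fragment.
  b | d → 6 states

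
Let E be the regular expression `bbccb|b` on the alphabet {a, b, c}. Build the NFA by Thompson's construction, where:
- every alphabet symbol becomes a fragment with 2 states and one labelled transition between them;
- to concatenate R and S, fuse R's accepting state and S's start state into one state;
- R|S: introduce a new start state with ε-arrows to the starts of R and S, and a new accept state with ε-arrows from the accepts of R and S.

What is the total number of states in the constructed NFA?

Recursing over subexpressions:
Each of the 6 symbol leaves contributes a 2-state fragment.
  bbccb → 6 states
  bbccb|b → 10 states

10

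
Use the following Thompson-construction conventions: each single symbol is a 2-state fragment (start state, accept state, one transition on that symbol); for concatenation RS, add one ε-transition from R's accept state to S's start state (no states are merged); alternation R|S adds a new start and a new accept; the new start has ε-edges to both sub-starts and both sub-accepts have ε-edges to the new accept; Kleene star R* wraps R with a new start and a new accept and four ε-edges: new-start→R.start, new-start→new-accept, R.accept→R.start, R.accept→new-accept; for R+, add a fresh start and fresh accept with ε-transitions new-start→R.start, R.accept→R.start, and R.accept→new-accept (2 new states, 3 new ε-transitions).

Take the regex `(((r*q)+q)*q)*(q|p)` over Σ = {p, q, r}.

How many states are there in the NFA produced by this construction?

Building bottom-up:
Each of the 6 symbol leaves contributes a 2-state fragment.
  r* : 4 states
  r*q : 6 states
  (r*q)+ : 8 states
  (r*q)+q : 10 states
  ((r*q)+q)* : 12 states
  ((r*q)+q)*q : 14 states
  (((r*q)+q)*q)* : 16 states
  q|p : 6 states
  (((r*q)+q)*q)*(q|p) : 22 states

22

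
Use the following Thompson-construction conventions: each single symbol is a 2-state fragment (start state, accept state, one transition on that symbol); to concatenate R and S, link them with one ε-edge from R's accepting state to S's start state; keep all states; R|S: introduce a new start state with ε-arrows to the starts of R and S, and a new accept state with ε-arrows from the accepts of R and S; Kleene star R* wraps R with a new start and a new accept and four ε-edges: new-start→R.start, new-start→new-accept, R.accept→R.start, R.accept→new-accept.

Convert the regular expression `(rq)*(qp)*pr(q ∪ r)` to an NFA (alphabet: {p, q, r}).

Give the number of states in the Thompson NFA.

22

By structural recursion:
Each of the 8 symbol leaves contributes a 2-state fragment.
  rq → 4 states
  (rq)* → 6 states
  qp → 4 states
  (qp)* → 6 states
  q ∪ r → 6 states
  (rq)*(qp)*pr(q ∪ r) → 22 states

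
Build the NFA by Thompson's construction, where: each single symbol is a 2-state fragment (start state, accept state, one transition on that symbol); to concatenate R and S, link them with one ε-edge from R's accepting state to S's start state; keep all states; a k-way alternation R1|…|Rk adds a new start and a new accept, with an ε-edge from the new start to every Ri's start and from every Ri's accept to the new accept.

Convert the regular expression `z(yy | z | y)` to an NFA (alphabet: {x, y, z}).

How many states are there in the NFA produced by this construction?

12

Building bottom-up:
Each of the 5 symbol leaves contributes a 2-state fragment.
  yy : 4 states
  yy | z | y : 10 states
  z(yy | z | y) : 12 states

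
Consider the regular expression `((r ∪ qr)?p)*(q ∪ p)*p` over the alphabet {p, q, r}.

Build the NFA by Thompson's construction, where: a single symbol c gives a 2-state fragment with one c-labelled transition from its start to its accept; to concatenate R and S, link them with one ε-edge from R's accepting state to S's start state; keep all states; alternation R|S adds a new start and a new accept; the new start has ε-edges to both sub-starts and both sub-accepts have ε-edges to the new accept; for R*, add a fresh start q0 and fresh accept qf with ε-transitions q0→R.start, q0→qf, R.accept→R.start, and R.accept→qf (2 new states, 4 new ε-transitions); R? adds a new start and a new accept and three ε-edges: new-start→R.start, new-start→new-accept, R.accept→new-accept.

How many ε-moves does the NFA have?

23

Recursing over subexpressions:
Each of the 7 symbol leaves contributes 0 ε-transitions.
  qr = 1 ε-transition
  r ∪ qr = 5 ε-transitions
  (r ∪ qr)? = 8 ε-transitions
  (r ∪ qr)?p = 9 ε-transitions
  ((r ∪ qr)?p)* = 13 ε-transitions
  q ∪ p = 4 ε-transitions
  (q ∪ p)* = 8 ε-transitions
  ((r ∪ qr)?p)*(q ∪ p)*p = 23 ε-transitions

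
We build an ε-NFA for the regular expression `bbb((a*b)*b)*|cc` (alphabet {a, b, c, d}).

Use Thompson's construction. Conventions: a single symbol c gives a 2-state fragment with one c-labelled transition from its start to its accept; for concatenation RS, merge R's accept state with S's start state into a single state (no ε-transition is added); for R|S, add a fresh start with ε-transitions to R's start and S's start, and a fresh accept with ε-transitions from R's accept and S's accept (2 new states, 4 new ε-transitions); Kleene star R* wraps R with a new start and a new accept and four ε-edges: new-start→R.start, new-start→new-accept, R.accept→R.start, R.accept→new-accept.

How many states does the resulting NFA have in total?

18

By structural recursion:
Each of the 8 symbol leaves contributes a 2-state fragment.
  a* : 4 states
  a*b : 5 states
  (a*b)* : 7 states
  (a*b)*b : 8 states
  ((a*b)*b)* : 10 states
  bbb((a*b)*b)* : 13 states
  cc : 3 states
  bbb((a*b)*b)*|cc : 18 states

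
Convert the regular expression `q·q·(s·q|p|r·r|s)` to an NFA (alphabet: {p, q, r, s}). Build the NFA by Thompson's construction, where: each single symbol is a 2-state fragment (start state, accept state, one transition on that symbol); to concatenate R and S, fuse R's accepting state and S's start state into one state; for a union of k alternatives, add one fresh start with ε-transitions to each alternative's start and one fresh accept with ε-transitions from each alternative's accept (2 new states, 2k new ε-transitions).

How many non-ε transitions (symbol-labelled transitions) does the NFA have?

8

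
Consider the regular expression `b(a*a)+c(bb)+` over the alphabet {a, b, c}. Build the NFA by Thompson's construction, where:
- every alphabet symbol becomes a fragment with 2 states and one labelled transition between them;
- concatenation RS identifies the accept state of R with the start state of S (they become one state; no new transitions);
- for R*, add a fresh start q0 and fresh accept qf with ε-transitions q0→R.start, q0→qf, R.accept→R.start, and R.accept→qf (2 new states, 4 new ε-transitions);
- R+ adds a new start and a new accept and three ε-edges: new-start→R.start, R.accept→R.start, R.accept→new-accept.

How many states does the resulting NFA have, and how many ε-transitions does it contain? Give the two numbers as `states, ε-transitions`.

Bottom-up over the parse tree:
Each of the 6 symbol leaves contributes 2 states and 0 ε-transitions.
  a* — 4 states, 4 ε-transitions
  a*a — 5 states, 4 ε-transitions
  (a*a)+ — 7 states, 7 ε-transitions
  bb — 3 states, 0 ε-transitions
  (bb)+ — 5 states, 3 ε-transitions
  b(a*a)+c(bb)+ — 13 states, 10 ε-transitions

13, 10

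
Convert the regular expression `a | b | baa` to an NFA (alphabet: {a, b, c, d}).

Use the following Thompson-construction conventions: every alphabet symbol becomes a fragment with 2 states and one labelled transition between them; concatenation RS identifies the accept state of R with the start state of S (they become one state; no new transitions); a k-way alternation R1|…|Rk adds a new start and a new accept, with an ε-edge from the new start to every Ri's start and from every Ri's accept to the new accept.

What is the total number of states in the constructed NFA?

Bottom-up over the parse tree:
Each of the 5 symbol leaves contributes a 2-state fragment.
  baa : 4 states
  a | b | baa : 10 states

10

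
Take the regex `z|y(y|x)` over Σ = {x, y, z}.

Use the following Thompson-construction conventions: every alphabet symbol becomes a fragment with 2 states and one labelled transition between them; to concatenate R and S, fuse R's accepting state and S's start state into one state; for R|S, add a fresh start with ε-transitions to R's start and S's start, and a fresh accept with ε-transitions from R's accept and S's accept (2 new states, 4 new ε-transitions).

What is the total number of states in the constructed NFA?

11

Per subexpression:
Each of the 4 symbol leaves contributes a 2-state fragment.
  y|x : 6 states
  y(y|x) : 7 states
  z|y(y|x) : 11 states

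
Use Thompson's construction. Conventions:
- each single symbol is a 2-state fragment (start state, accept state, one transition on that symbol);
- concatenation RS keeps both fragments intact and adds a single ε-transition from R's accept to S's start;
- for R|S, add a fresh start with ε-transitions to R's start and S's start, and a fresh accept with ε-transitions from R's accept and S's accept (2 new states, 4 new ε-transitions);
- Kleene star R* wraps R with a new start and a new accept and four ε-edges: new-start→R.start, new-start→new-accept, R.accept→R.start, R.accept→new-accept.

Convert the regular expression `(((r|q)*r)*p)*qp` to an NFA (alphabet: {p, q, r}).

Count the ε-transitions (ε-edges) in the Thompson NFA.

20

Recursing over subexpressions:
Each of the 6 symbol leaves contributes 0 ε-transitions.
  r|q — 4 ε-transitions
  (r|q)* — 8 ε-transitions
  (r|q)*r — 9 ε-transitions
  ((r|q)*r)* — 13 ε-transitions
  ((r|q)*r)*p — 14 ε-transitions
  (((r|q)*r)*p)* — 18 ε-transitions
  (((r|q)*r)*p)*qp — 20 ε-transitions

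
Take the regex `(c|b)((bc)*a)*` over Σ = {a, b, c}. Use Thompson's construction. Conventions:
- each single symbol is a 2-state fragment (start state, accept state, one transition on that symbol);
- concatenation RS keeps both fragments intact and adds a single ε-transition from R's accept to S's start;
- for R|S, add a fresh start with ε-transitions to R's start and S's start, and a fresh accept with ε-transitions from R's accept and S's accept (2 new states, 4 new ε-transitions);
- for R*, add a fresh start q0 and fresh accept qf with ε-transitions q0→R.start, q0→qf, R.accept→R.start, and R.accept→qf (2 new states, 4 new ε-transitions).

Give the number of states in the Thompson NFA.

Bottom-up over the parse tree:
Each of the 5 symbol leaves contributes a 2-state fragment.
  c|b : 6 states
  bc : 4 states
  (bc)* : 6 states
  (bc)*a : 8 states
  ((bc)*a)* : 10 states
  (c|b)((bc)*a)* : 16 states

16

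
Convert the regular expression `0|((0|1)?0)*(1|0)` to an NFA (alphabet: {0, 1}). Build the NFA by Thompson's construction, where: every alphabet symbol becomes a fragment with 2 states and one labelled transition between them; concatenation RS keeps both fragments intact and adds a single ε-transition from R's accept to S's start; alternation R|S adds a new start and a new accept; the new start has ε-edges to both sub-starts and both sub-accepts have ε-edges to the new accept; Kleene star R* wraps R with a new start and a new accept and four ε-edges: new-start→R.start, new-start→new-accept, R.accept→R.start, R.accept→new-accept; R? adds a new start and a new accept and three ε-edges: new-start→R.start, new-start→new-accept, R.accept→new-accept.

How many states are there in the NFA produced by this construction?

By structural recursion:
Each of the 6 symbol leaves contributes a 2-state fragment.
  0|1 = 6 states
  (0|1)? = 8 states
  (0|1)?0 = 10 states
  ((0|1)?0)* = 12 states
  1|0 = 6 states
  ((0|1)?0)*(1|0) = 18 states
  0|((0|1)?0)*(1|0) = 22 states

22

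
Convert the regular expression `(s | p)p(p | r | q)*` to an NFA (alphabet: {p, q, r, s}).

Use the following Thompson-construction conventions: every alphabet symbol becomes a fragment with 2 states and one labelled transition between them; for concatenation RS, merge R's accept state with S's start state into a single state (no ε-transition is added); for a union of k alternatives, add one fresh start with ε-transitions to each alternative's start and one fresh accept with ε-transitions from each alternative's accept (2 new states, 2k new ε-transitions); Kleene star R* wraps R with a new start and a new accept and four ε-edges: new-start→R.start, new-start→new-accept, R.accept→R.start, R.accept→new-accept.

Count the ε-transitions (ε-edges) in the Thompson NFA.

14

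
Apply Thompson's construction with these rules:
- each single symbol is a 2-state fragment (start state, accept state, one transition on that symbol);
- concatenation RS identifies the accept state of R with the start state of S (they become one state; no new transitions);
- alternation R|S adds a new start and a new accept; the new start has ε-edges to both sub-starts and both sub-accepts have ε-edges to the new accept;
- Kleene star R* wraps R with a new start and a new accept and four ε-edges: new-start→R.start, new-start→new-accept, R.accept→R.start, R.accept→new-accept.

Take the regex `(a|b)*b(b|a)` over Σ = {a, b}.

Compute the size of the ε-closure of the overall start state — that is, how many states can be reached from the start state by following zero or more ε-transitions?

5

Compute the ε-closure size of each fragment's start state recursively; a symbol fragment's start has no outgoing ε-edge, so its closure is just itself (size 1).
  a|b → new start ε-reaches every alternative's start; none of them accept ε, so the new accept is not reached: C = 1 + 1 + 1 = 3
  (a|b)* → new start has ε-edges to the inner start and to the new accept, so C = 2 + 3 = 5
  b|a → new start ε-reaches every alternative's start; none of them accept ε, so the new accept is not reached: C = 1 + 1 + 1 = 3
  (a|b)*b(b|a) → the left operand accepts ε, so the closure extends into the next operand (the shared merged state is already counted); C = 5 + (1−1) = 5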